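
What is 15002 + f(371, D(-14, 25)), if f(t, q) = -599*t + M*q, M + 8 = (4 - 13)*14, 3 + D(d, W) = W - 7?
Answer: -209237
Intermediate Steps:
D(d, W) = -10 + W (D(d, W) = -3 + (W - 7) = -3 + (-7 + W) = -10 + W)
M = -134 (M = -8 + (4 - 13)*14 = -8 - 9*14 = -8 - 126 = -134)
f(t, q) = -599*t - 134*q
15002 + f(371, D(-14, 25)) = 15002 + (-599*371 - 134*(-10 + 25)) = 15002 + (-222229 - 134*15) = 15002 + (-222229 - 2010) = 15002 - 224239 = -209237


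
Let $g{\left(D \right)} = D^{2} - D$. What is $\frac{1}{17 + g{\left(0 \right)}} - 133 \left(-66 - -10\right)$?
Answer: $\frac{126617}{17} \approx 7448.1$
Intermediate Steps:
$\frac{1}{17 + g{\left(0 \right)}} - 133 \left(-66 - -10\right) = \frac{1}{17 + 0 \left(-1 + 0\right)} - 133 \left(-66 - -10\right) = \frac{1}{17 + 0 \left(-1\right)} - 133 \left(-66 + 10\right) = \frac{1}{17 + 0} - -7448 = \frac{1}{17} + 7448 = \frac{126617}{17}$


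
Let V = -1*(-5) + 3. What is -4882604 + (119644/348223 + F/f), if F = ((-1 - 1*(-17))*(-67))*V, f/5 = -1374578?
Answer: -5842763695547154136/1196649187235 ≈ -4.8826e+6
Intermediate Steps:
f = -6872890 (f = 5*(-1374578) = -6872890)
V = 8 (V = 5 + 3 = 8)
F = -8576 (F = ((-1 - 1*(-17))*(-67))*8 = ((-1 + 17)*(-67))*8 = (16*(-67))*8 = -1072*8 = -8576)
-4882604 + (119644/348223 + F/f) = -4882604 + (119644/348223 - 8576/(-6872890)) = -4882604 + (119644*(1/348223) - 8576*(-1/6872890)) = -4882604 + (119644/348223 + 4288/3436445) = -4882604 + 412643205804/1196649187235 = -5842763695547154136/1196649187235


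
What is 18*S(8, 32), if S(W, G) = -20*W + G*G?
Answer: 15552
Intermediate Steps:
S(W, G) = G**2 - 20*W (S(W, G) = -20*W + G**2 = G**2 - 20*W)
18*S(8, 32) = 18*(32**2 - 20*8) = 18*(1024 - 160) = 18*864 = 15552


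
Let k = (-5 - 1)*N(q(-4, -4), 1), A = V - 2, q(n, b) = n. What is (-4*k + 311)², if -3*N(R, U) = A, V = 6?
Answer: 77841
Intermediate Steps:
A = 4 (A = 6 - 2 = 4)
N(R, U) = -4/3 (N(R, U) = -⅓*4 = -4/3)
k = 8 (k = (-5 - 1)*(-4/3) = -6*(-4/3) = 8)
(-4*k + 311)² = (-4*8 + 311)² = (-32 + 311)² = 279² = 77841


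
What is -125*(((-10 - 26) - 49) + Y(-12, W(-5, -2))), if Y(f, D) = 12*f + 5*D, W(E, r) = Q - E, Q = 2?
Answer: 24250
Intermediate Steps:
W(E, r) = 2 - E
Y(f, D) = 5*D + 12*f
-125*(((-10 - 26) - 49) + Y(-12, W(-5, -2))) = -125*(((-10 - 26) - 49) + (5*(2 - 1*(-5)) + 12*(-12))) = -125*((-36 - 49) + (5*(2 + 5) - 144)) = -125*(-85 + (5*7 - 144)) = -125*(-85 + (35 - 144)) = -125*(-85 - 109) = -125*(-194) = 24250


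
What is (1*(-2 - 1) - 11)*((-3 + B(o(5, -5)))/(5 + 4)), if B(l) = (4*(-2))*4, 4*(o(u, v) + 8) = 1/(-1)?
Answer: 490/9 ≈ 54.444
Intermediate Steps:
o(u, v) = -33/4 (o(u, v) = -8 + (¼)/(-1) = -8 + (¼)*(-1) = -8 - ¼ = -33/4)
B(l) = -32 (B(l) = -8*4 = -32)
(1*(-2 - 1) - 11)*((-3 + B(o(5, -5)))/(5 + 4)) = (1*(-2 - 1) - 11)*((-3 - 32)/(5 + 4)) = (1*(-3) - 11)*(-35/9) = (-3 - 11)*(-35*⅑) = -14*(-35/9) = 490/9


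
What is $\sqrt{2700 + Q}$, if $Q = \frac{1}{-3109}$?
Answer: $\frac{\sqrt{26097875591}}{3109} \approx 51.962$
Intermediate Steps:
$Q = - \frac{1}{3109} \approx -0.00032165$
$\sqrt{2700 + Q} = \sqrt{2700 - \frac{1}{3109}} = \sqrt{\frac{8394299}{3109}} = \frac{\sqrt{26097875591}}{3109}$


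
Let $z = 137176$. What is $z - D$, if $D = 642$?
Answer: $136534$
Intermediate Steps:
$z - D = 137176 - 642 = 136534$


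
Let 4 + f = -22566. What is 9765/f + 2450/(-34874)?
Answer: -5654873/11244374 ≈ -0.50291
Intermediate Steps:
f = -22570 (f = -4 - 22566 = -22570)
9765/f + 2450/(-34874) = 9765/(-22570) + 2450/(-34874) = 9765*(-1/22570) + 2450*(-1/34874) = -1953/4514 - 175/2491 = -5654873/11244374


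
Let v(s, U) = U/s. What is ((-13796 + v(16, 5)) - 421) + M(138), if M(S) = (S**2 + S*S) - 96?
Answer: 380405/16 ≈ 23775.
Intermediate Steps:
M(S) = -96 + 2*S**2 (M(S) = (S**2 + S**2) - 96 = 2*S**2 - 96 = -96 + 2*S**2)
((-13796 + v(16, 5)) - 421) + M(138) = ((-13796 + 5/16) - 421) + (-96 + 2*138**2) = ((-13796 + 5*(1/16)) - 421) + (-96 + 2*19044) = ((-13796 + 5/16) - 421) + (-96 + 38088) = (-220731/16 - 421) + 37992 = -227467/16 + 37992 = 380405/16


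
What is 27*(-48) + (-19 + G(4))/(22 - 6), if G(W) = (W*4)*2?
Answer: -20723/16 ≈ -1295.2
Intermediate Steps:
G(W) = 8*W (G(W) = (4*W)*2 = 8*W)
27*(-48) + (-19 + G(4))/(22 - 6) = 27*(-48) + (-19 + 8*4)/(22 - 6) = -1296 + (-19 + 32)/16 = -1296 + 13*(1/16) = -1296 + 13/16 = -20723/16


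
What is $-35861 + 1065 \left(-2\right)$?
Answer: $-37991$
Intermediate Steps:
$-35861 + 1065 \left(-2\right) = -35861 - 2130 = -37991$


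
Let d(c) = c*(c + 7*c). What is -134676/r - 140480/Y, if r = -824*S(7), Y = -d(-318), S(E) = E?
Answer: 857516369/36455202 ≈ 23.522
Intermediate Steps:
d(c) = 8*c**2 (d(c) = c*(8*c) = 8*c**2)
Y = -808992 (Y = -8*(-318)**2 = -8*101124 = -1*808992 = -808992)
r = -5768 (r = -824*7 = -5768)
-134676/r - 140480/Y = -134676/(-5768) - 140480/(-808992) = -134676*(-1/5768) - 140480*(-1/808992) = 33669/1442 + 4390/25281 = 857516369/36455202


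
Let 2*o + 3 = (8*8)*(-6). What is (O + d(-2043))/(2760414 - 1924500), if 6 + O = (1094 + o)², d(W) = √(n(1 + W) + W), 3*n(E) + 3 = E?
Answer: 3243577/3343656 + I*√24522/2507742 ≈ 0.97007 + 6.2445e-5*I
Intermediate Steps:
n(E) = -1 + E/3
d(W) = √(-⅔ + 4*W/3) (d(W) = √((-1 + (1 + W)/3) + W) = √((-1 + (⅓ + W/3)) + W) = √((-⅔ + W/3) + W) = √(-⅔ + 4*W/3))
o = -387/2 (o = -3/2 + ((8*8)*(-6))/2 = -3/2 + (64*(-6))/2 = -3/2 + (½)*(-384) = -3/2 - 192 = -387/2 ≈ -193.50)
O = 3243577/4 (O = -6 + (1094 - 387/2)² = -6 + (1801/2)² = -6 + 3243601/4 = 3243577/4 ≈ 8.1089e+5)
(O + d(-2043))/(2760414 - 1924500) = (3243577/4 + √(-6 + 12*(-2043))/3)/(2760414 - 1924500) = (3243577/4 + √(-6 - 24516)/3)/835914 = (3243577/4 + √(-24522)/3)*(1/835914) = (3243577/4 + (I*√24522)/3)*(1/835914) = (3243577/4 + I*√24522/3)*(1/835914) = 3243577/3343656 + I*√24522/2507742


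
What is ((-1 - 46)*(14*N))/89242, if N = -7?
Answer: 2303/44621 ≈ 0.051612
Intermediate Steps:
((-1 - 46)*(14*N))/89242 = ((-1 - 46)*(14*(-7)))/89242 = -47*(-98)*(1/89242) = 4606*(1/89242) = 2303/44621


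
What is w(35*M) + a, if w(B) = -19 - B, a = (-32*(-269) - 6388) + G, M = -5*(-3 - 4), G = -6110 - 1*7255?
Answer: -12389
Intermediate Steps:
G = -13365 (G = -6110 - 7255 = -13365)
M = 35 (M = -5*(-7) = 35)
a = -11145 (a = (-32*(-269) - 6388) - 13365 = (8608 - 6388) - 13365 = 2220 - 13365 = -11145)
w(35*M) + a = (-19 - 35*35) - 11145 = (-19 - 1*1225) - 11145 = (-19 - 1225) - 11145 = -1244 - 11145 = -12389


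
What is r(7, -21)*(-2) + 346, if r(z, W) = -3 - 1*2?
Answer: 356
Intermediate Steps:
r(z, W) = -5 (r(z, W) = -3 - 2 = -5)
r(7, -21)*(-2) + 346 = -5*(-2) + 346 = 10 + 346 = 356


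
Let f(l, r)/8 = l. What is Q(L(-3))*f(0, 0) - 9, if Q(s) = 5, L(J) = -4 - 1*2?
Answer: -9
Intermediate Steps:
f(l, r) = 8*l
L(J) = -6 (L(J) = -4 - 2 = -6)
Q(L(-3))*f(0, 0) - 9 = 5*(8*0) - 9 = 5*0 - 9 = 0 - 9 = -9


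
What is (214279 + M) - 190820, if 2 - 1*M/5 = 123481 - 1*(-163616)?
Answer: -1412016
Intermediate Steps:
M = -1435475 (M = 10 - 5*(123481 - 1*(-163616)) = 10 - 5*(123481 + 163616) = 10 - 5*287097 = 10 - 1435485 = -1435475)
(214279 + M) - 190820 = (214279 - 1435475) - 190820 = -1221196 - 190820 = -1412016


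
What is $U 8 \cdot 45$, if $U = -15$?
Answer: $-5400$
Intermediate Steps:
$U 8 \cdot 45 = \left(-15\right) 8 \cdot 45 = \left(-120\right) 45 = -5400$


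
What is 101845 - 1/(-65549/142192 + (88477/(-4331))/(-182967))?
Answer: 6157120068366071/60454503371 ≈ 1.0185e+5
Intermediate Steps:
101845 - 1/(-65549/142192 + (88477/(-4331))/(-182967)) = 101845 - 1/(-65549*1/142192 + (88477*(-1/4331))*(-1/182967)) = 101845 - 1/(-65549/142192 - 88477/4331*(-1/182967)) = 101845 - 1/(-65549/142192 + 103/922503) = 101845 - 1/(-60454503371/131172546576) = 101845 - 1*(-131172546576/60454503371) = 101845 + 131172546576/60454503371 = 6157120068366071/60454503371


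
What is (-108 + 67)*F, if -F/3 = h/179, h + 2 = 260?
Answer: 31734/179 ≈ 177.28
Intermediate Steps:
h = 258 (h = -2 + 260 = 258)
F = -774/179 ≈ -4.3240
(-108 + 67)*F = (-108 + 67)*(-774/179) = -41*(-774/179) = 31734/179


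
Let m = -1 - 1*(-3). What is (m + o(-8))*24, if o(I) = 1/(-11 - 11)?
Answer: 516/11 ≈ 46.909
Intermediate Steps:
o(I) = -1/22 (o(I) = 1/(-22) = -1/22)
m = 2 (m = -1 + 3 = 2)
(m + o(-8))*24 = (2 - 1/22)*24 = (43/22)*24 = 516/11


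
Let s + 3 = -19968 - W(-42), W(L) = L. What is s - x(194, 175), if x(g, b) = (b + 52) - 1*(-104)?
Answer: -20260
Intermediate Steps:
x(g, b) = 156 + b (x(g, b) = (52 + b) + 104 = 156 + b)
s = -19929 (s = -3 + (-19968 - 1*(-42)) = -3 + (-19968 + 42) = -3 - 19926 = -19929)
s - x(194, 175) = -19929 - (156 + 175) = -19929 - 1*331 = -19929 - 331 = -20260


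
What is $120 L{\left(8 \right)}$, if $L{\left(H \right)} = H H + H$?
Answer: $8640$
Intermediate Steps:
$L{\left(H \right)} = H + H^{2}$ ($L{\left(H \right)} = H^{2} + H = H + H^{2}$)
$120 L{\left(8 \right)} = 120 \cdot 8 \left(1 + 8\right) = 120 \cdot 8 \cdot 9 = 120 \cdot 72 = 8640$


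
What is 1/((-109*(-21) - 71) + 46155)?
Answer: 1/48373 ≈ 2.0673e-5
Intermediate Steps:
1/((-109*(-21) - 71) + 46155) = 1/((2289 - 71) + 46155) = 1/(2218 + 46155) = 1/48373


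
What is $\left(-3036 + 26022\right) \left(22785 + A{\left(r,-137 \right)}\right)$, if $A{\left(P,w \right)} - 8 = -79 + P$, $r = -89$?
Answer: $520058250$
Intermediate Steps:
$A{\left(P,w \right)} = -71 + P$ ($A{\left(P,w \right)} = 8 + \left(-79 + P\right) = -71 + P$)
$\left(-3036 + 26022\right) \left(22785 + A{\left(r,-137 \right)}\right) = \left(-3036 + 26022\right) \left(22785 - 160\right) = 22986 \left(22785 - 160\right) = 22986 \cdot 22625 = 520058250$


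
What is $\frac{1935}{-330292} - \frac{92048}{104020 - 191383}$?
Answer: $\frac{30233670611}{28855299996} \approx 1.0478$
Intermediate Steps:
$\frac{1935}{-330292} - \frac{92048}{104020 - 191383} = 1935 \left(- \frac{1}{330292}\right) - \frac{92048}{-87363} = - \frac{1935}{330292} - - \frac{92048}{87363} = - \frac{1935}{330292} + \frac{92048}{87363} = \frac{30233670611}{28855299996}$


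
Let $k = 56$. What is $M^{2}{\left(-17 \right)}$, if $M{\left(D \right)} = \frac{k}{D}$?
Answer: $\frac{3136}{289} \approx 10.851$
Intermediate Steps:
$M{\left(D \right)} = \frac{56}{D}$
$M^{2}{\left(-17 \right)} = \left(\frac{56}{-17}\right)^{2} = \left(56 \left(- \frac{1}{17}\right)\right)^{2} = \left(- \frac{56}{17}\right)^{2} = \frac{3136}{289}$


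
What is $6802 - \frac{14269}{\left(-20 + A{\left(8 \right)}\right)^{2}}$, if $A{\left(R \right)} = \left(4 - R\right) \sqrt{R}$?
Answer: $\frac{30981571}{4624} + \frac{71345 \sqrt{2}}{1156} \approx 6787.4$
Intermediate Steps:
$A{\left(R \right)} = \sqrt{R} \left(4 - R\right)$
$6802 - \frac{14269}{\left(-20 + A{\left(8 \right)}\right)^{2}} = 6802 - \frac{14269}{\left(-20 + \sqrt{8} \left(4 - 8\right)\right)^{2}} = 6802 - \frac{14269}{\left(-20 + 2 \sqrt{2} \left(4 - 8\right)\right)^{2}} = 6802 - \frac{14269}{\left(-20 + 2 \sqrt{2} \left(-4\right)\right)^{2}} = 6802 - \frac{14269}{\left(-20 - 8 \sqrt{2}\right)^{2}}$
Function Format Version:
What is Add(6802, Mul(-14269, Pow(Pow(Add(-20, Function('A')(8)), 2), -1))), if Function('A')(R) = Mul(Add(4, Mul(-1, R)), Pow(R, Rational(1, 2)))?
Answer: Add(Rational(30981571, 4624), Mul(Rational(71345, 1156), Pow(2, Rational(1, 2)))) ≈ 6787.4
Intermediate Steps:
Function('A')(R) = Mul(Pow(R, Rational(1, 2)), Add(4, Mul(-1, R)))
Add(6802, Mul(-14269, Pow(Pow(Add(-20, Function('A')(8)), 2), -1))) = Add(6802, Mul(-14269, Pow(Pow(Add(-20, Mul(Pow(8, Rational(1, 2)), Add(4, Mul(-1, 8)))), 2), -1))) = Add(6802, Mul(-14269, Pow(Pow(Add(-20, Mul(Mul(2, Pow(2, Rational(1, 2))), Add(4, -8))), 2), -1))) = Add(6802, Mul(-14269, Pow(Pow(Add(-20, Mul(Mul(2, Pow(2, Rational(1, 2))), -4)), 2), -1))) = Add(6802, Mul(-14269, Pow(Pow(Add(-20, Mul(-8, Pow(2, Rational(1, 2)))), 2), -1))) = Add(6802, Mul(-14269, Pow(Add(-20, Mul(-8, Pow(2, Rational(1, 2)))), -2)))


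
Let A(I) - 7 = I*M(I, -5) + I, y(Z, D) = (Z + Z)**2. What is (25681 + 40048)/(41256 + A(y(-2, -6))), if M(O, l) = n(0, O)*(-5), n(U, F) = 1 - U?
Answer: 65729/41199 ≈ 1.5954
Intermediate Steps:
M(O, l) = -5 (M(O, l) = (1 - 1*0)*(-5) = (1 + 0)*(-5) = 1*(-5) = -5)
y(Z, D) = 4*Z**2 (y(Z, D) = (2*Z)**2 = 4*Z**2)
A(I) = 7 - 4*I (A(I) = 7 + (I*(-5) + I) = 7 + (-5*I + I) = 7 - 4*I)
(25681 + 40048)/(41256 + A(y(-2, -6))) = (25681 + 40048)/(41256 + (7 - 16*(-2)**2)) = 65729/(41256 + (7 - 16*4)) = 65729/(41256 + (7 - 4*16)) = 65729/(41256 + (7 - 64)) = 65729/(41256 - 57) = 65729/41199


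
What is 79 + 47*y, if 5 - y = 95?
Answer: -4151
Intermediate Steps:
y = -90 (y = 5 - 1*95 = 5 - 95 = -90)
79 + 47*y = 79 + 47*(-90) = 79 - 4230 = -4151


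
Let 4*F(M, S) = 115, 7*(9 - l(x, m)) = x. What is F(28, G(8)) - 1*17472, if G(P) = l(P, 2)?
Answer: -69773/4 ≈ -17443.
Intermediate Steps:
l(x, m) = 9 - x/7
G(P) = 9 - P/7
F(M, S) = 115/4 (F(M, S) = (1/4)*115 = 115/4)
F(28, G(8)) - 1*17472 = 115/4 - 1*17472 = 115/4 - 17472 = -69773/4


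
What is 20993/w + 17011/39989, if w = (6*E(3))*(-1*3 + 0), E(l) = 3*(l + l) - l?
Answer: -834896107/10797030 ≈ -77.326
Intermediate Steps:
E(l) = 5*l (E(l) = 3*(2*l) - l = 6*l - l = 5*l)
w = -270 (w = (6*(5*3))*(-1*3 + 0) = (6*15)*(-3 + 0) = 90*(-3) = -270)
20993/w + 17011/39989 = 20993/(-270) + 17011/39989 = 20993*(-1/270) + 17011*(1/39989) = -20993/270 + 17011/39989 = -834896107/10797030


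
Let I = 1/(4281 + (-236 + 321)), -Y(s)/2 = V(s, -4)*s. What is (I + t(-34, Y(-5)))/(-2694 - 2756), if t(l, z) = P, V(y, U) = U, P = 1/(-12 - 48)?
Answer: 2153/713841000 ≈ 3.0161e-6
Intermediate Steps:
P = -1/60 (P = 1/(-60) = -1/60 ≈ -0.016667)
Y(s) = 8*s (Y(s) = -(-8)*s = 8*s)
t(l, z) = -1/60
I = 1/4366 (I = 1/(4281 + 85) = 1/4366 ≈ 0.00022904)
(I + t(-34, Y(-5)))/(-2694 - 2756) = (1/4366 - 1/60)/(-2694 - 2756) = -2153/130980/(-5450) = -2153/130980*(-1/5450) = 2153/713841000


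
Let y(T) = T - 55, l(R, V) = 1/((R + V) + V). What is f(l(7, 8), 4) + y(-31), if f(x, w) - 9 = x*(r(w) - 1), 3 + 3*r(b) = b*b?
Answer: -5303/69 ≈ -76.855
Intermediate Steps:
r(b) = -1 + b**2/3 (r(b) = -1 + (b*b)/3 = -1 + b**2/3)
l(R, V) = 1/(R + 2*V)
f(x, w) = 9 + x*(-2 + w**2/3) (f(x, w) = 9 + x*((-1 + w**2/3) - 1) = 9 + x*(-2 + w**2/3))
y(T) = -55 + T
f(l(7, 8), 4) + y(-31) = (9 - 2/(7 + 2*8) + (1/3)*4**2/(7 + 2*8)) + (-55 - 31) = (9 - 2/(7 + 16) + (1/3)*16/(7 + 16)) - 86 = (9 - 2/23 + (1/3)*16/23) - 86 = (9 - 2*1/23 + (1/3)*(1/23)*16) - 86 = (9 - 2/23 + 16/69) - 86 = 631/69 - 86 = -5303/69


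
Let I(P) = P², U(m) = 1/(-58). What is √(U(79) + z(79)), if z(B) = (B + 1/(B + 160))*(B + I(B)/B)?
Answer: √2398602977558/13862 ≈ 111.73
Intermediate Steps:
U(m) = -1/58
z(B) = 2*B*(B + 1/(160 + B)) (z(B) = (B + 1/(B + 160))*(B + B²/B) = (B + 1/(160 + B))*(B + B) = (B + 1/(160 + B))*(2*B) = 2*B*(B + 1/(160 + B)))
√(U(79) + z(79)) = √(-1/58 + 2*79*(1 + 79² + 160*79)/(160 + 79)) = √(-1/58 + 2*79*(1 + 6241 + 12640)/239) = √(-1/58 + 2*79*(1/239)*18882) = √(-1/58 + 2983356/239) = √(173034409/13862) = √2398602977558/13862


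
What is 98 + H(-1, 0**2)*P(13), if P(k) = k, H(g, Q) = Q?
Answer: 98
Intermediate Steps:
98 + H(-1, 0**2)*P(13) = 98 + 0**2*13 = 98 + 0*13 = 98 + 0 = 98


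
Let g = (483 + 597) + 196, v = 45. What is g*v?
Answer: 57420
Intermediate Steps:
g = 1276 (g = 1080 + 196 = 1276)
g*v = 1276*45 = 57420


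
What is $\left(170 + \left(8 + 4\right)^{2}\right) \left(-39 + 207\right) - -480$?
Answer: $53232$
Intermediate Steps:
$\left(170 + \left(8 + 4\right)^{2}\right) \left(-39 + 207\right) - -480 = \left(170 + 12^{2}\right) 168 + 480 = \left(170 + 144\right) 168 + 480 = 314 \cdot 168 + 480 = 52752 + 480 = 53232$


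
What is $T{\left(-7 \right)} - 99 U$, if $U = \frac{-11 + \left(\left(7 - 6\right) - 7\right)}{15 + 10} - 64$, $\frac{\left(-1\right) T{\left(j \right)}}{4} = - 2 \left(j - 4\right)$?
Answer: $\frac{157883}{25} \approx 6315.3$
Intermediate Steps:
$T{\left(j \right)} = -32 + 8 j$ ($T{\left(j \right)} = - 4 \left(- 2 \left(j - 4\right)\right) = - 4 \left(- 2 \left(-4 + j\right)\right) = - 4 \left(8 - 2 j\right) = -32 + 8 j$)
$U = - \frac{1617}{25}$ ($U = \frac{-11 + \left(1 - 7\right)}{25} - 64 = \left(-11 - 6\right) \frac{1}{25} - 64 = \left(-17\right) \frac{1}{25} - 64 = - \frac{17}{25} - 64 = - \frac{1617}{25} \approx -64.68$)
$T{\left(-7 \right)} - 99 U = \left(-32 + 8 \left(-7\right)\right) - - \frac{160083}{25} = \left(-32 - 56\right) + \frac{160083}{25} = -88 + \frac{160083}{25} = \frac{157883}{25}$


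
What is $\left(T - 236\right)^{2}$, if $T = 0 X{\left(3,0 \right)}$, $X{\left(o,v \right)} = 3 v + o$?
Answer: $55696$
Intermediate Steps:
$X{\left(o,v \right)} = o + 3 v$
$T = 0$ ($T = 0 \left(3 + 3 \cdot 0\right) = 0 \left(3 + 0\right) = 0 \cdot 3 = 0$)
$\left(T - 236\right)^{2} = \left(0 - 236\right)^{2} = \left(-236\right)^{2} = 55696$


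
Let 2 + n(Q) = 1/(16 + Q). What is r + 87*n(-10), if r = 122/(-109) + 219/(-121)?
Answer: -4284557/26378 ≈ -162.43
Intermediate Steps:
n(Q) = -2 + 1/(16 + Q)
r = -38633/13189 (r = 122*(-1/109) + 219*(-1/121) = -122/109 - 219/121 = -38633/13189 ≈ -2.9292)
r + 87*n(-10) = -38633/13189 + 87*((-31 - 2*(-10))/(16 - 10)) = -38633/13189 + 87*((-31 + 20)/6) = -38633/13189 + 87*((⅙)*(-11)) = -38633/13189 + 87*(-11/6) = -38633/13189 - 319/2 = -4284557/26378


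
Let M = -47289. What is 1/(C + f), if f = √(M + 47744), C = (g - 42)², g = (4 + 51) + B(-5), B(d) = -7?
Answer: 36/841 - √455/841 ≈ 0.017443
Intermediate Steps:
g = 48 (g = (4 + 51) - 7 = 55 - 7 = 48)
C = 36 (C = (48 - 42)² = 6² = 36)
f = √455 (f = √(-47289 + 47744) = √455 ≈ 21.331)
1/(C + f) = 1/(36 + √455)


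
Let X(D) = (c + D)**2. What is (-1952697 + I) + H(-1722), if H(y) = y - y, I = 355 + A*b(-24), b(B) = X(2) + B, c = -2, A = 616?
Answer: -1967126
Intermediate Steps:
X(D) = (-2 + D)**2
b(B) = B (b(B) = (-2 + 2)**2 + B = 0**2 + B = 0 + B = B)
I = -14429 (I = 355 + 616*(-24) = 355 - 14784 = -14429)
H(y) = 0
(-1952697 + I) + H(-1722) = (-1952697 - 14429) + 0 = -1967126 + 0 = -1967126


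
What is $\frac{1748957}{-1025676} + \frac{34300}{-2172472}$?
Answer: $- \frac{479342599813}{278531548884} \approx -1.721$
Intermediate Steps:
$\frac{1748957}{-1025676} + \frac{34300}{-2172472} = 1748957 \left(- \frac{1}{1025676}\right) + 34300 \left(- \frac{1}{2172472}\right) = - \frac{1748957}{1025676} - \frac{8575}{543118} = - \frac{479342599813}{278531548884}$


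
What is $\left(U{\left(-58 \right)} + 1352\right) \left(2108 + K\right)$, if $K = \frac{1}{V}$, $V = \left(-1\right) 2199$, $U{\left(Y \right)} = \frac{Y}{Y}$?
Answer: $\frac{2090606441}{733} \approx 2.8521 \cdot 10^{6}$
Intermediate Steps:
$U{\left(Y \right)} = 1$
$V = -2199$
$K = - \frac{1}{2199}$ ($K = \frac{1}{-2199} = - \frac{1}{2199} \approx -0.00045475$)
$\left(U{\left(-58 \right)} + 1352\right) \left(2108 + K\right) = \left(1 + 1352\right) \left(2108 - \frac{1}{2199}\right) = 1353 \cdot \frac{4635491}{2199} = \frac{2090606441}{733}$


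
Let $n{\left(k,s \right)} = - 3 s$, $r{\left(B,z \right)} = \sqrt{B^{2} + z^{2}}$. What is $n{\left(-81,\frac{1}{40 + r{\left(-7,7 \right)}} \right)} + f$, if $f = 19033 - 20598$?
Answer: $- \frac{1175375}{751} + \frac{21 \sqrt{2}}{1502} \approx -1565.1$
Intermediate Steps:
$f = -1565$ ($f = 19033 - 20598 = -1565$)
$n{\left(-81,\frac{1}{40 + r{\left(-7,7 \right)}} \right)} + f = - \frac{3}{40 + \sqrt{\left(-7\right)^{2} + 7^{2}}} - 1565 = - \frac{3}{40 + \sqrt{49 + 49}} - 1565 = - \frac{3}{40 + \sqrt{98}} - 1565 = - \frac{3}{40 + 7 \sqrt{2}} - 1565 = -1565 - \frac{3}{40 + 7 \sqrt{2}}$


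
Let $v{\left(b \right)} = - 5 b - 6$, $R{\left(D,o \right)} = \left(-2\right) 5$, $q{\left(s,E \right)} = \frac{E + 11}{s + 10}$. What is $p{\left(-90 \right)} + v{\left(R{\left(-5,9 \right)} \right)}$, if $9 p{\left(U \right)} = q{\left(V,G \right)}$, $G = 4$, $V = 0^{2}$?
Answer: $\frac{265}{6} \approx 44.167$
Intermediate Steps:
$V = 0$
$q{\left(s,E \right)} = \frac{11 + E}{10 + s}$
$R{\left(D,o \right)} = -10$
$p{\left(U \right)} = \frac{1}{6}$ ($p{\left(U \right)} = \frac{\frac{1}{10 + 0} \left(11 + 4\right)}{9} = \frac{\frac{1}{10} \cdot 15}{9} = \frac{1}{9} \cdot \frac{3}{2} = \frac{1}{6}$)
$v{\left(b \right)} = -6 - 5 b$
$p{\left(-90 \right)} + v{\left(R{\left(-5,9 \right)} \right)} = \frac{1}{6} - -44 = \frac{1}{6} + \left(-6 + 50\right) = \frac{1}{6} + 44 = \frac{265}{6}$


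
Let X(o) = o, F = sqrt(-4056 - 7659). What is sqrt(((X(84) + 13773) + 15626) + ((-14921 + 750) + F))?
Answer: sqrt(15312 + I*sqrt(11715)) ≈ 123.74 + 0.4373*I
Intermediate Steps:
F = I*sqrt(11715) (F = sqrt(-11715) = I*sqrt(11715) ≈ 108.24*I)
sqrt(((X(84) + 13773) + 15626) + ((-14921 + 750) + F)) = sqrt(((84 + 13773) + 15626) + ((-14921 + 750) + I*sqrt(11715))) = sqrt((13857 + 15626) + (-14171 + I*sqrt(11715))) = sqrt(29483 + (-14171 + I*sqrt(11715))) = sqrt(15312 + I*sqrt(11715))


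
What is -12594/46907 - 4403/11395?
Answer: -350040151/534505265 ≈ -0.65489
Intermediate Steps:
-12594/46907 - 4403/11395 = -350040151/534505265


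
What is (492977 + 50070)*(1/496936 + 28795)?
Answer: 7770607297492687/496936 ≈ 1.5637e+10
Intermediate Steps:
(492977 + 50070)*(1/496936 + 28795) = 543047*(1/496936 + 28795) = 543047*(14309272121/496936) = 7770607297492687/496936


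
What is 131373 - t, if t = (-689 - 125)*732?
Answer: 727221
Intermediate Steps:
t = -595848 (t = -814*732 = -595848)
131373 - t = 131373 - 1*(-595848) = 131373 + 595848 = 727221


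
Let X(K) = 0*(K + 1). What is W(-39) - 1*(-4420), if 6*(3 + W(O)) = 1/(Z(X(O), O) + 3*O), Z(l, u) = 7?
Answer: 2915219/660 ≈ 4417.0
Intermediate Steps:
X(K) = 0 (X(K) = 0*(1 + K) = 0)
W(O) = -3 + 1/(6*(7 + 3*O))
W(-39) - 1*(-4420) = (-125 - 54*(-39))/(6*(7 + 3*(-39))) - 1*(-4420) = (-125 + 2106)/(6*(7 - 117)) + 4420 = (1/6)*1981/(-110) + 4420 = (1/6)*(-1/110)*1981 + 4420 = -1981/660 + 4420 = 2915219/660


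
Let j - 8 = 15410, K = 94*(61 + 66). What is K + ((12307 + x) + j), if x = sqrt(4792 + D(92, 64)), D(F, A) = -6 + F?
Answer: 39663 + 3*sqrt(542) ≈ 39733.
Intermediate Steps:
K = 11938 (K = 94*127 = 11938)
j = 15418 (j = 8 + 15410 = 15418)
x = 3*sqrt(542) (x = sqrt(4792 + (-6 + 92)) = sqrt(4792 + 86) = sqrt(4878) = 3*sqrt(542) ≈ 69.843)
K + ((12307 + x) + j) = 11938 + ((12307 + 3*sqrt(542)) + 15418) = 11938 + (27725 + 3*sqrt(542)) = 39663 + 3*sqrt(542)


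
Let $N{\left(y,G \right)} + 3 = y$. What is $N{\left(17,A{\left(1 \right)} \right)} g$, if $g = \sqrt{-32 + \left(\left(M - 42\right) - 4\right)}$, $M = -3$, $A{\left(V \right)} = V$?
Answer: $126 i \approx 126.0 i$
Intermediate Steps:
$N{\left(y,G \right)} = -3 + y$
$g = 9 i$ ($g = \sqrt{-32 - 49} = \sqrt{-81} = 9 i \approx 9.0 i$)
$N{\left(17,A{\left(1 \right)} \right)} g = \left(-3 + 17\right) 9 i = 14 \cdot 9 i = 126 i$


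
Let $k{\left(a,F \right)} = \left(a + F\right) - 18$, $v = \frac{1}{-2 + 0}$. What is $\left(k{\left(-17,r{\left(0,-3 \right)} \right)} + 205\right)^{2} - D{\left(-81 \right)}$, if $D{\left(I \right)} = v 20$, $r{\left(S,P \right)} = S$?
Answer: $28910$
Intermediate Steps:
$v = - \frac{1}{2}$ ($v = \frac{1}{-2} = - \frac{1}{2} \approx -0.5$)
$k{\left(a,F \right)} = -18 + F + a$ ($k{\left(a,F \right)} = \left(F + a\right) - 18 = -18 + F + a$)
$D{\left(I \right)} = -10$ ($D{\left(I \right)} = \left(- \frac{1}{2}\right) 20 = -10$)
$\left(k{\left(-17,r{\left(0,-3 \right)} \right)} + 205\right)^{2} - D{\left(-81 \right)} = \left(\left(-18 + 0 - 17\right) + 205\right)^{2} - -10 = \left(-35 + 205\right)^{2} + 10 = 170^{2} + 10 = 28900 + 10 = 28910$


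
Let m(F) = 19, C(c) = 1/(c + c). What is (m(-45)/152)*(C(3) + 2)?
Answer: 13/48 ≈ 0.27083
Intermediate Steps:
C(c) = 1/(2*c)
(m(-45)/152)*(C(3) + 2) = (19/152)*((½)/3 + 2) = (19*(1/152))*((½)*(⅓) + 2) = (⅙ + 2)/8 = (⅛)*(13/6) = 13/48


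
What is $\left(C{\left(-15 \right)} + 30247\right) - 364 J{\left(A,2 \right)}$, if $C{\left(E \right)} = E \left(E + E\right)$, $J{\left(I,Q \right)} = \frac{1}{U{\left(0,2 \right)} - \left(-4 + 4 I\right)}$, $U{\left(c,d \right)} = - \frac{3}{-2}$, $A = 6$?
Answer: $\frac{1136517}{37} \approx 30717.0$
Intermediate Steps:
$U{\left(c,d \right)} = \frac{3}{2}$ ($U{\left(c,d \right)} = \left(-3\right) \left(- \frac{1}{2}\right) = \frac{3}{2}$)
$J{\left(I,Q \right)} = \frac{1}{\frac{11}{2} - 4 I}$ ($J{\left(I,Q \right)} = \frac{1}{\frac{3}{2} - \left(-4 + 4 I\right)} = \frac{1}{\frac{11}{2} - 4 I}$)
$C{\left(E \right)} = 2 E^{2}$ ($C{\left(E \right)} = E 2 E = 2 E^{2}$)
$\left(C{\left(-15 \right)} + 30247\right) - 364 J{\left(A,2 \right)} = \left(2 \left(-15\right)^{2} + 30247\right) - 364 \frac{2}{11 - 48} = \left(2 \cdot 225 + 30247\right) - 364 \frac{2}{11 - 48} = \left(450 + 30247\right) - 364 \frac{2}{-37} = 30697 - 364 \cdot 2 \left(- \frac{1}{37}\right) = 30697 - - \frac{728}{37} = 30697 + \frac{728}{37} = \frac{1136517}{37}$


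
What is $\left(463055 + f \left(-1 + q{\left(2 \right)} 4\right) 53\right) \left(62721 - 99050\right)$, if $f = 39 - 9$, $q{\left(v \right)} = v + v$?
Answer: $-17688771745$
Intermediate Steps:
$q{\left(v \right)} = 2 v$
$f = 30$ ($f = 39 - 9 = 30$)
$\left(463055 + f \left(-1 + q{\left(2 \right)} 4\right) 53\right) \left(62721 - 99050\right) = \left(463055 + 30 \left(-1 + 2 \cdot 2 \cdot 4\right) 53\right) \left(62721 - 99050\right) = \left(463055 + 30 \left(-1 + 4 \cdot 4\right) 53\right) \left(-36329\right) = \left(463055 + 30 \left(-1 + 16\right) 53\right) \left(-36329\right) = \left(463055 + 30 \cdot 15 \cdot 53\right) \left(-36329\right) = \left(463055 + 450 \cdot 53\right) \left(-36329\right) = \left(463055 + 23850\right) \left(-36329\right) = 486905 \left(-36329\right) = -17688771745$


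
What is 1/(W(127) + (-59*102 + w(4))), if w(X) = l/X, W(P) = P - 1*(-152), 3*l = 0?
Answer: -1/5739 ≈ -0.00017425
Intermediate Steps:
l = 0 (l = (1/3)*0 = 0)
W(P) = 152 + P (W(P) = P + 152 = 152 + P)
w(X) = 0 (w(X) = 0/X = 0)
1/(W(127) + (-59*102 + w(4))) = 1/((152 + 127) + (-59*102 + 0)) = 1/(279 + (-6018 + 0)) = 1/(279 - 6018) = 1/(-5739) = -1/5739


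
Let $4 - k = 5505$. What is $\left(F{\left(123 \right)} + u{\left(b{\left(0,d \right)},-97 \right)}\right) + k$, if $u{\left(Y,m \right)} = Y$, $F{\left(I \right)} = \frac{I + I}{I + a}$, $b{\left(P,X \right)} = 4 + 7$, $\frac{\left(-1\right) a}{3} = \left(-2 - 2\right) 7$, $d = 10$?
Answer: $- \frac{378728}{69} \approx -5488.8$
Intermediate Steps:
$a = 84$ ($a = - 3 \left(-2 - 2\right) 7 = - 3 \left(\left(-4\right) 7\right) = \left(-3\right) \left(-28\right) = 84$)
$b{\left(P,X \right)} = 11$
$F{\left(I \right)} = \frac{2 I}{84 + I}$ ($F{\left(I \right)} = \frac{I + I}{I + 84} = \frac{2 I}{84 + I}$)
$k = -5501$ ($k = 4 - 5505 = -5501$)
$\left(F{\left(123 \right)} + u{\left(b{\left(0,d \right)},-97 \right)}\right) + k = \left(2 \cdot 123 \frac{1}{84 + 123} + 11\right) - 5501 = \left(2 \cdot 123 \cdot \frac{1}{207} + 11\right) - 5501 = \left(\frac{82}{69} + 11\right) - 5501 = \frac{841}{69} - 5501 = - \frac{378728}{69}$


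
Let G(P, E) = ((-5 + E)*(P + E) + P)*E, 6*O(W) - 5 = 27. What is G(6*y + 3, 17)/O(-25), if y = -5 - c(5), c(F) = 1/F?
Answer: -41463/80 ≈ -518.29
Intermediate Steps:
O(W) = 16/3 (O(W) = 5/6 + (1/6)*27 = 5/6 + 9/2 = 16/3)
y = -26/5 (y = -5 - 1/5 = -26/5 ≈ -5.2000)
G(P, E) = E*(P + (-5 + E)*(E + P)) (G(P, E) = ((-5 + E)*(E + P) + P)*E = (P + (-5 + E)*(E + P))*E = E*(P + (-5 + E)*(E + P)))
G(6*y + 3, 17)/O(-25) = (17*(17**2 - 5*17 - 4*(6*(-26/5) + 3) + 17*(6*(-26/5) + 3)))/(16/3) = (17*(289 - 85 - 4*(-156/5 + 3) + 17*(-156/5 + 3)))*(3/16) = (17*(289 - 85 - 4*(-141/5) + 17*(-141/5)))*(3/16) = (17*(289 - 85 + 564/5 - 2397/5))*(3/16) = (17*(-813/5))*(3/16) = -13821/5*3/16 = -41463/80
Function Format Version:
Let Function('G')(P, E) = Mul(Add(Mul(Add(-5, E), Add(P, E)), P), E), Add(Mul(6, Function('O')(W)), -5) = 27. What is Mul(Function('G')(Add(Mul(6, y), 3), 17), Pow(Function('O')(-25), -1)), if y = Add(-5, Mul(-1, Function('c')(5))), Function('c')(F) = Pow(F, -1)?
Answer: Rational(-41463, 80) ≈ -518.29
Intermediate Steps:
Function('O')(W) = Rational(16, 3) (Function('O')(W) = Add(Rational(5, 6), Mul(Rational(1, 6), 27)) = Add(Rational(5, 6), Rational(9, 2)) = Rational(16, 3))
y = Rational(-26, 5) (y = Add(-5, Mul(-1, Pow(5, -1))) = Add(-5, Mul(-1, Rational(1, 5))) = Add(-5, Rational(-1, 5)) = Rational(-26, 5) ≈ -5.2000)
Function('G')(P, E) = Mul(E, Add(P, Mul(Add(-5, E), Add(E, P)))) (Function('G')(P, E) = Mul(Add(Mul(Add(-5, E), Add(E, P)), P), E) = Mul(Add(P, Mul(Add(-5, E), Add(E, P))), E) = Mul(E, Add(P, Mul(Add(-5, E), Add(E, P)))))
Mul(Function('G')(Add(Mul(6, y), 3), 17), Pow(Function('O')(-25), -1)) = Mul(Mul(17, Add(Pow(17, 2), Mul(-5, 17), Mul(-4, Add(Mul(6, Rational(-26, 5)), 3)), Mul(17, Add(Mul(6, Rational(-26, 5)), 3)))), Pow(Rational(16, 3), -1)) = Mul(Mul(17, Add(289, -85, Mul(-4, Add(Rational(-156, 5), 3)), Mul(17, Add(Rational(-156, 5), 3)))), Rational(3, 16)) = Mul(Mul(17, Add(289, -85, Mul(-4, Rational(-141, 5)), Mul(17, Rational(-141, 5)))), Rational(3, 16)) = Mul(Mul(17, Add(289, -85, Rational(564, 5), Rational(-2397, 5))), Rational(3, 16)) = Mul(Mul(17, Rational(-813, 5)), Rational(3, 16)) = Mul(Rational(-13821, 5), Rational(3, 16)) = Rational(-41463, 80)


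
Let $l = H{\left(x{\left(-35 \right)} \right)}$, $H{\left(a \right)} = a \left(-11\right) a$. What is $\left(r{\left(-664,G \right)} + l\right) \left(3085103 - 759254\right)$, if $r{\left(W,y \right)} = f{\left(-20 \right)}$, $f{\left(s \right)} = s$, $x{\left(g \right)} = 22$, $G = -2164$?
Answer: $-12429337056$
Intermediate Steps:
$r{\left(W,y \right)} = -20$
$H{\left(a \right)} = - 11 a^{2}$ ($H{\left(a \right)} = - 11 a a = - 11 a^{2}$)
$l = -5324$ ($l = - 11 \cdot 22^{2} = \left(-11\right) 484 = -5324$)
$\left(r{\left(-664,G \right)} + l\right) \left(3085103 - 759254\right) = \left(-20 - 5324\right) \left(3085103 - 759254\right) = \left(-5344\right) 2325849 = -12429337056$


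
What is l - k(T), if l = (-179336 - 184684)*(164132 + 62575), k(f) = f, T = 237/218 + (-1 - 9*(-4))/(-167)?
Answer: -3004437265220789/36406 ≈ -8.2526e+10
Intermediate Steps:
T = 31949/36406 (T = 237*(1/218) + (-1 + 36)*(-1/167) = 237/218 + 35*(-1/167) = 237/218 - 35/167 = 31949/36406 ≈ 0.87757)
l = -82525882140 (l = -364020*226707 = -82525882140)
l - k(T) = -82525882140 - 1*31949/36406 = -82525882140 - 31949/36406 = -3004437265220789/36406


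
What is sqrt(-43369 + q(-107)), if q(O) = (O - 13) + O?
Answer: 6*I*sqrt(1211) ≈ 208.8*I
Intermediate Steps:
q(O) = -13 + 2*O (q(O) = (-13 + O) + O = -13 + 2*O)
sqrt(-43369 + q(-107)) = sqrt(-43369 + (-13 + 2*(-107))) = sqrt(-43369 + (-13 - 214)) = sqrt(-43369 - 227) = sqrt(-43596) = 6*I*sqrt(1211)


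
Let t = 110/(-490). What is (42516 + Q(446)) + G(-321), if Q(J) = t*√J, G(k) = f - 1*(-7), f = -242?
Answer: 42281 - 11*√446/49 ≈ 42276.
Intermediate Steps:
G(k) = -235 (G(k) = -242 - 1*(-7) = -242 + 7 = -235)
t = -11/49 (t = 110*(-1/490) = -11/49 ≈ -0.22449)
Q(J) = -11*√J/49
(42516 + Q(446)) + G(-321) = (42516 - 11*√446/49) - 235 = 42281 - 11*√446/49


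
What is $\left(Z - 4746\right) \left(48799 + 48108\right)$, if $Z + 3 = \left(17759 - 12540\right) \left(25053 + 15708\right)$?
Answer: $20614726667370$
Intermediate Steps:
$Z = 212731656$ ($Z = -3 + \left(17759 - 12540\right) \left(25053 + 15708\right) = -3 + 5219 \cdot 40761 = -3 + 212731659 = 212731656$)
$\left(Z - 4746\right) \left(48799 + 48108\right) = \left(212731656 - 4746\right) \left(48799 + 48108\right) = 212726910 \cdot 96907 = 20614726667370$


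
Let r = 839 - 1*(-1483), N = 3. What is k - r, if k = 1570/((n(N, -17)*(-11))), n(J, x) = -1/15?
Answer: -1992/11 ≈ -181.09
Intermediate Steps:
n(J, x) = -1/15 (n(J, x) = -1*1/15 = -1/15)
k = 23550/11 (k = 1570/((-1/15*(-11))) = 1570/(11/15) = 1570*(15/11) = 23550/11 ≈ 2140.9)
r = 2322 (r = 839 + 1483 = 2322)
k - r = 23550/11 - 1*2322 = 23550/11 - 2322 = -1992/11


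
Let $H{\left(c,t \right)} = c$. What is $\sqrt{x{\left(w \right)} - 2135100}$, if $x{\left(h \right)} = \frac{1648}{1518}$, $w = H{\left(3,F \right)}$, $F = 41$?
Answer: $\frac{2 i \sqrt{307497479421}}{759} \approx 1461.2 i$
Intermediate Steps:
$w = 3$
$x{\left(h \right)} = \frac{824}{759}$ ($x{\left(h \right)} = 1648 \cdot \frac{1}{1518} = \frac{824}{759}$)
$\sqrt{x{\left(w \right)} - 2135100} = \sqrt{\frac{824}{759} - 2135100} = \sqrt{- \frac{1620540076}{759}} = \frac{2 i \sqrt{307497479421}}{759}$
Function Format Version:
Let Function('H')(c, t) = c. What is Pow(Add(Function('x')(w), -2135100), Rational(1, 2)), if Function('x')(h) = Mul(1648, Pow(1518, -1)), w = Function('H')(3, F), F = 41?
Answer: Mul(Rational(2, 759), I, Pow(307497479421, Rational(1, 2))) ≈ Mul(1461.2, I)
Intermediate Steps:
w = 3
Function('x')(h) = Rational(824, 759) (Function('x')(h) = Mul(1648, Rational(1, 1518)) = Rational(824, 759))
Pow(Add(Function('x')(w), -2135100), Rational(1, 2)) = Pow(Add(Rational(824, 759), -2135100), Rational(1, 2)) = Pow(Rational(-1620540076, 759), Rational(1, 2)) = Mul(Rational(2, 759), I, Pow(307497479421, Rational(1, 2)))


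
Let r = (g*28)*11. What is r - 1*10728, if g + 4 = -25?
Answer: -19660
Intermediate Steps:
g = -29 (g = -4 - 25 = -29)
r = -8932 (r = -29*28*11 = -812*11 = -8932)
r - 1*10728 = -8932 - 1*10728 = -8932 - 10728 = -19660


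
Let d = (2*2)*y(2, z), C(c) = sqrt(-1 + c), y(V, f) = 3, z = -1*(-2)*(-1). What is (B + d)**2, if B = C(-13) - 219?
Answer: (207 - I*sqrt(14))**2 ≈ 42835.0 - 1549.0*I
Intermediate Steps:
z = -2 (z = 2*(-1) = -2)
d = 12 (d = (2*2)*3 = 4*3 = 12)
B = -219 + I*sqrt(14) (B = sqrt(-1 - 13) - 219 = sqrt(-14) - 219 = I*sqrt(14) - 219 = -219 + I*sqrt(14) ≈ -219.0 + 3.7417*I)
(B + d)**2 = ((-219 + I*sqrt(14)) + 12)**2 = (-207 + I*sqrt(14))**2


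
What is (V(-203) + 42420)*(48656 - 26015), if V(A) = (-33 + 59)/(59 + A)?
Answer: 23050251169/24 ≈ 9.6043e+8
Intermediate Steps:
V(A) = 26/(59 + A)
(V(-203) + 42420)*(48656 - 26015) = (26/(59 - 203) + 42420)*(48656 - 26015) = (26/(-144) + 42420)*22641 = (26*(-1/144) + 42420)*22641 = (-13/72 + 42420)*22641 = (3054227/72)*22641 = 23050251169/24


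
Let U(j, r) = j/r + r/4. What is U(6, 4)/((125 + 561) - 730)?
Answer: -5/88 ≈ -0.056818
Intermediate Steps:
U(j, r) = r/4 + j/r (U(j, r) = j/r + r*(¼) = j/r + r/4 = r/4 + j/r)
U(6, 4)/((125 + 561) - 730) = ((¼)*4 + 6/4)/((125 + 561) - 730) = (1 + 6*(¼))/(686 - 730) = (1 + 3/2)/(-44) = (5/2)*(-1/44) = -5/88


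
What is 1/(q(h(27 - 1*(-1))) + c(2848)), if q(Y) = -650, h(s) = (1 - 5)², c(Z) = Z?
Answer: 1/2198 ≈ 0.00045496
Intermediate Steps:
h(s) = 16 (h(s) = (-4)² = 16)
1/(q(h(27 - 1*(-1))) + c(2848)) = 1/(-650 + 2848) = 1/2198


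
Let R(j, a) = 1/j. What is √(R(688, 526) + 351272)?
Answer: 3*√1154670099/172 ≈ 592.68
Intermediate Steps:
√(R(688, 526) + 351272) = √(1/688 + 351272) = √(241675137/688) = 3*√1154670099/172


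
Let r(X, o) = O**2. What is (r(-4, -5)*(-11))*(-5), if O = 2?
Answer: 220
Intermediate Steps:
r(X, o) = 4 (r(X, o) = 2**2 = 4)
(r(-4, -5)*(-11))*(-5) = (4*(-11))*(-5) = -44*(-5) = 220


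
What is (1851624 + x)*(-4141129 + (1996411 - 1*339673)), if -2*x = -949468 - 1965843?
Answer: -16443088412569/2 ≈ -8.2215e+12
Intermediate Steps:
x = 2915311/2 (x = -(-949468 - 1965843)/2 = -½*(-2915311) = 2915311/2 ≈ 1.4577e+6)
(1851624 + x)*(-4141129 + (1996411 - 1*339673)) = (1851624 + 2915311/2)*(-4141129 + (1996411 - 1*339673)) = 6618559*(-4141129 + (1996411 - 339673))/2 = 6618559*(-4141129 + 1656738)/2 = (6618559/2)*(-2484391) = -16443088412569/2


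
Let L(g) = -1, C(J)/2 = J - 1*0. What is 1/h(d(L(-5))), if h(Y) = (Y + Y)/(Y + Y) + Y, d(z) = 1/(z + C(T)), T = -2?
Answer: 5/4 ≈ 1.2500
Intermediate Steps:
C(J) = 2*J (C(J) = 2*(J - 1*0) = 2*(J + 0) = 2*J)
d(z) = 1/(-4 + z) (d(z) = 1/(z + 2*(-2)) = 1/(z - 4) = 1/(-4 + z))
h(Y) = 1 + Y (h(Y) = (2*Y)/((2*Y)) + Y = (2*Y)*(1/(2*Y)) + Y = 1 + Y)
1/h(d(L(-5))) = 1/(1 + 1/(-4 - 1)) = 1/(1 + 1/(-5)) = 1/(1 - 1/5) = 1/(4/5) = 5/4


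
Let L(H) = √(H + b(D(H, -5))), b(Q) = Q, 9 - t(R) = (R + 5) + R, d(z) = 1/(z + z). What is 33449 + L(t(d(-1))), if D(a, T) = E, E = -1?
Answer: 33451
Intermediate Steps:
d(z) = 1/(2*z)
D(a, T) = -1
t(R) = 4 - 2*R (t(R) = 9 - ((R + 5) + R) = 9 - ((5 + R) + R) = 9 - (5 + 2*R) = 9 + (-5 - 2*R) = 4 - 2*R)
L(H) = √(-1 + H) (L(H) = √(H - 1) = √(-1 + H))
33449 + L(t(d(-1))) = 33449 + √(-1 + (4 - 1/(-1))) = 33449 + √(-1 + (4 - (-1))) = 33449 + √(-1 + (4 - 2*(-½))) = 33449 + √(-1 + (4 + 1)) = 33449 + √(-1 + 5) = 33449 + √4 = 33449 + 2 = 33451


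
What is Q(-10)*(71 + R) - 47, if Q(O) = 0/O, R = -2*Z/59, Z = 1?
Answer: -47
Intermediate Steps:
R = -2/59 (R = -2*1/59 = -2/59 ≈ -0.033898)
Q(O) = 0
Q(-10)*(71 + R) - 47 = 0*(71 - 2/59) - 47 = 0*(4187/59) - 47 = 0 - 47 = -47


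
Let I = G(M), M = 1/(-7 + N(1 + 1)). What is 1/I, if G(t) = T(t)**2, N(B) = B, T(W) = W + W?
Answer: 25/4 ≈ 6.2500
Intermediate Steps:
T(W) = 2*W
M = -1/5 (M = 1/(-7 + (1 + 1)) = 1/(-7 + 2) = 1/(-5) = -1/5 ≈ -0.20000)
G(t) = 4*t**2 (G(t) = (2*t)**2 = 4*t**2)
I = 4/25 (I = 4*(-1/5)**2 = 4*(1/25) = 4/25 ≈ 0.16000)
1/I = 1/(4/25) = 25/4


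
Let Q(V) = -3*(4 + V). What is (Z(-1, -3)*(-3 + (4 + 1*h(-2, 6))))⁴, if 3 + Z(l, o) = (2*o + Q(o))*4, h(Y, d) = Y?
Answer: 2313441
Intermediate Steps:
Q(V) = -12 - 3*V
Z(l, o) = -51 - 4*o (Z(l, o) = -3 + (2*o + (-12 - 3*o))*4 = -3 + (-12 - o)*4 = -3 + (-48 - 4*o) = -51 - 4*o)
(Z(-1, -3)*(-3 + (4 + 1*h(-2, 6))))⁴ = ((-51 - 4*(-3))*(-3 + (4 + 1*(-2))))⁴ = ((-51 + 12)*(-3 + (4 - 2)))⁴ = (-39*(-3 + 2))⁴ = (-39*(-1))⁴ = 39⁴ = 2313441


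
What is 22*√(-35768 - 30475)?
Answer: 22*I*√66243 ≈ 5662.3*I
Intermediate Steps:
22*√(-35768 - 30475) = 22*√(-66243) = 22*(I*√66243) = 22*I*√66243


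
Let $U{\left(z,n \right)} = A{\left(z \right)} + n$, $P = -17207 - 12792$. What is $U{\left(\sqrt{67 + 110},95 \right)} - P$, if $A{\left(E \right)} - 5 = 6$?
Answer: $30105$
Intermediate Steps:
$A{\left(E \right)} = 11$ ($A{\left(E \right)} = 5 + 6 = 11$)
$P = -29999$ ($P = -17207 - 12792 = -29999$)
$U{\left(z,n \right)} = 11 + n$
$U{\left(\sqrt{67 + 110},95 \right)} - P = \left(11 + 95\right) - -29999 = 106 + 29999 = 30105$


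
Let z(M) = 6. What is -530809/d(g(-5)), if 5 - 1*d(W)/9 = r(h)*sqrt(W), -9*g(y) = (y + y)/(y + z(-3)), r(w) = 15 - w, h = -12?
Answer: 530809/1413 + 530809*sqrt(10)/785 ≈ 2514.0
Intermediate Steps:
g(y) = -2*y/(9*(6 + y)) (g(y) = -(y + y)/(9*(y + 6)) = -2*y/(9*(6 + y)))
d(W) = 45 - 243*sqrt(W) (d(W) = 45 - 9*(15 - 1*(-12))*sqrt(W) = 45 - 9*(15 + 12)*sqrt(W) = 45 - 243*sqrt(W))
-530809/d(g(-5)) = -530809/(45 - 243*sqrt(10)/sqrt(54 + 9*(-5))) = -530809/(45 - 243*sqrt(10)/sqrt(54 - 45)) = -530809/(45 - 243*sqrt(10)/3) = -530809/(45 - 81*sqrt(10))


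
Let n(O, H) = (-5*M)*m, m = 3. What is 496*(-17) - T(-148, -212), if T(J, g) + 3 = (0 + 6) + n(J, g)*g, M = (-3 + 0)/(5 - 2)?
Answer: -5255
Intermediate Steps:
M = -1 (M = -3/3 = -3*1/3 = -1)
n(O, H) = 15 (n(O, H) = -5*(-1)*3 = 5*3 = 15)
T(J, g) = 3 + 15*g (T(J, g) = -3 + ((0 + 6) + 15*g) = -3 + (6 + 15*g) = 3 + 15*g)
496*(-17) - T(-148, -212) = 496*(-17) - (3 + 15*(-212)) = -8432 - (3 - 3180) = -8432 - 1*(-3177) = -8432 + 3177 = -5255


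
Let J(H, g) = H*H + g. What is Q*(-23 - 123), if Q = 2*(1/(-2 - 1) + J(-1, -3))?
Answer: 2044/3 ≈ 681.33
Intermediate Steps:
J(H, g) = g + H**2 (J(H, g) = H**2 + g = g + H**2)
Q = -14/3 (Q = 2*(1/(-2 - 1) + (-3 + (-1)**2)) = 2*(1/(-3) + (-3 + 1)) = 2*(-1/3 - 2) = 2*(-7/3) = -14/3 ≈ -4.6667)
Q*(-23 - 123) = -14*(-23 - 123)/3 = -14/3*(-146) = 2044/3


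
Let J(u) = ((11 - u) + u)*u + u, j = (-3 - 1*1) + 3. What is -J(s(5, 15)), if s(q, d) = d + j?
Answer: -168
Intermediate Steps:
j = -1 (j = (-3 - 1) + 3 = -4 + 3 = -1)
s(q, d) = -1 + d (s(q, d) = d - 1 = -1 + d)
J(u) = 12*u (J(u) = 11*u + u = 12*u)
-J(s(5, 15)) = -12*(-1 + 15) = -12*14 = -1*168 = -168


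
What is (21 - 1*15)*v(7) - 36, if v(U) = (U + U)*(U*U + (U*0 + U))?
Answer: 4668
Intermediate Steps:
v(U) = 2*U*(U + U**2) (v(U) = (2*U)*(U**2 + (0 + U)) = (2*U)*(U**2 + U) = (2*U)*(U + U**2) = 2*U*(U + U**2))
(21 - 1*15)*v(7) - 36 = (21 - 1*15)*(2*7**2*(1 + 7)) - 36 = (21 - 15)*(2*49*8) - 36 = 6*784 - 36 = 4704 - 36 = 4668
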